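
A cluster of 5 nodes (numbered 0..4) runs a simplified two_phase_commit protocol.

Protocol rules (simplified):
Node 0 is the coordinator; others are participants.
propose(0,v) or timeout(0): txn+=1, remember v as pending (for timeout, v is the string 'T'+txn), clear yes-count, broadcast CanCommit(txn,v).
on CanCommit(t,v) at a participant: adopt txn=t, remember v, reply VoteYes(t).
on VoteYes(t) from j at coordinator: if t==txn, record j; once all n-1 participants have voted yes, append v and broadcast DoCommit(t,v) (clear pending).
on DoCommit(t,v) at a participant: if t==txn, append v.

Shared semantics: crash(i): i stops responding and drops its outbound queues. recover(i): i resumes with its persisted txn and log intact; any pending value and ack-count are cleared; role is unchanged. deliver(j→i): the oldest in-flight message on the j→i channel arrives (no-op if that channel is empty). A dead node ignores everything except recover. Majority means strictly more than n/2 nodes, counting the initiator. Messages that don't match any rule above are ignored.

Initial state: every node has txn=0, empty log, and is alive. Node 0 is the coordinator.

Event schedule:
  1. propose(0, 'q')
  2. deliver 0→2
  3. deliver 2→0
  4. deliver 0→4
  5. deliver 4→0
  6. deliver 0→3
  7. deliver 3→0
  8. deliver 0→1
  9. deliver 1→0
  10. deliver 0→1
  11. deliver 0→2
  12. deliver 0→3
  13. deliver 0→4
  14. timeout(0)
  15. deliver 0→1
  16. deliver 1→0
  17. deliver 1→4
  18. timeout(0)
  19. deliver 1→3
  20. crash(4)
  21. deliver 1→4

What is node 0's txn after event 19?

[1] propose(0,'q') → N0(coor t1 [-])
[2] deliver 0→2 → N2(part t1 [-])
[3] deliver 2→0 → ∅
[4] deliver 0→4 → N4(part t1 [-])
[5] deliver 4→0 → ∅
[6] deliver 0→3 → N3(part t1 [-])
[7] deliver 3→0 → ∅
[8] deliver 0→1 → N1(part t1 [-])
[9] deliver 1→0 → N0(coor t1 [q])
[10] deliver 0→1 → N1(part t1 [q])
[11] deliver 0→2 → N2(part t1 [q])
[12] deliver 0→3 → N3(part t1 [q])
[13] deliver 0→4 → N4(part t1 [q])
[14] timeout(0) → N0(coor t2 [q])
[15] deliver 0→1 → N1(part t2 [q])
[16] deliver 1→0 → ∅
[17] deliver 1→4 → ∅
[18] timeout(0) → N0(coor t3 [q])
[19] deliver 1→3 → ∅

3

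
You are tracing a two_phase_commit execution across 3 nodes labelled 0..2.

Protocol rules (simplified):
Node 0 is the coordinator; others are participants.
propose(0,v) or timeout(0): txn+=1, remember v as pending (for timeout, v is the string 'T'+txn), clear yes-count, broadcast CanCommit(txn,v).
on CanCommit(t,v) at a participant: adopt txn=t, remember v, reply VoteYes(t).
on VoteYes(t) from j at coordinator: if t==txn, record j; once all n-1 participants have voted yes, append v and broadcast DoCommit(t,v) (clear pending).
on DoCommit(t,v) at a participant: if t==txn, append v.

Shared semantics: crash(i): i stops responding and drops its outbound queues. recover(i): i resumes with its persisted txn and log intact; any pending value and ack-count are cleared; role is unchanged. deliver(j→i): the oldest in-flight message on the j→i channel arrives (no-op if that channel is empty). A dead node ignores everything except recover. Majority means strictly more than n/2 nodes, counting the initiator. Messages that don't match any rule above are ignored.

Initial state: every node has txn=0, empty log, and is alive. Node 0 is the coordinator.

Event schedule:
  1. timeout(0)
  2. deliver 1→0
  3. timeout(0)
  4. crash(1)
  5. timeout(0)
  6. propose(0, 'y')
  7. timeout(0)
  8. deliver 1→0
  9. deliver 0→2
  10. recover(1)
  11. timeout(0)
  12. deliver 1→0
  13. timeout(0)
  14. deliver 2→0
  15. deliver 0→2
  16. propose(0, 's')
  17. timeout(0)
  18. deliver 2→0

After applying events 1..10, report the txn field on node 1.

0

after 1 — timeout(0): n0:coor/t1/[-]
after 2 — deliver 1→0: ·
after 3 — timeout(0): n0:coor/t2/[-]
after 4 — crash(1): n1:✗part/t0/[-]
after 5 — timeout(0): n0:coor/t3/[-]
after 6 — propose(0,'y'): n0:coor/t4/[-]
after 7 — timeout(0): n0:coor/t5/[-]
after 8 — deliver 1→0: ·
after 9 — deliver 0→2: n2:part/t1/[-]
after 10 — recover(1): n1:part/t0/[-]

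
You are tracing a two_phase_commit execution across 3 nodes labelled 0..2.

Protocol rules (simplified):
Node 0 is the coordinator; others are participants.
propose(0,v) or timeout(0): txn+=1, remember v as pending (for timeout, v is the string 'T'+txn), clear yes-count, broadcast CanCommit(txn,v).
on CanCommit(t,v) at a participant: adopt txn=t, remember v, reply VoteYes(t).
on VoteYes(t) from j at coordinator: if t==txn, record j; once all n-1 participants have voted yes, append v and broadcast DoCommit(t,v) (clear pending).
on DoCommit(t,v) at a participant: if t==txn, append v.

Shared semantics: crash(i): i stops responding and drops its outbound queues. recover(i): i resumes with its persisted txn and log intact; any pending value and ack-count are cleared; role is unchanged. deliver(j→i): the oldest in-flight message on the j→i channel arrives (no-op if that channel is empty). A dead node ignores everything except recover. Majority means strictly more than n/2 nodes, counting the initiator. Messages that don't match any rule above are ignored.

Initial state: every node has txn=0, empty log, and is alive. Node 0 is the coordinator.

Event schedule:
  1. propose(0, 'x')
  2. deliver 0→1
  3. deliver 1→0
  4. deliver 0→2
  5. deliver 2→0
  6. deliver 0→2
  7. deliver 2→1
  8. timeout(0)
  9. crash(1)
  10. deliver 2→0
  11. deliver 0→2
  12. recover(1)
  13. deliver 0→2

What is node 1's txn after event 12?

e1 propose(0,'x'): 0[coor,t=1,-]
e2 deliver 0→1: 1[part,t=1,-]
e3 deliver 1→0: ·
e4 deliver 0→2: 2[part,t=1,-]
e5 deliver 2→0: 0[coor,t=1,x]
e6 deliver 0→2: 2[part,t=1,x]
e7 deliver 2→1: ·
e8 timeout(0): 0[coor,t=2,x]
e9 crash(1): 1[✗part,t=1,-]
e10 deliver 2→0: ·
e11 deliver 0→2: 2[part,t=2,x]
e12 recover(1): 1[part,t=1,-]

1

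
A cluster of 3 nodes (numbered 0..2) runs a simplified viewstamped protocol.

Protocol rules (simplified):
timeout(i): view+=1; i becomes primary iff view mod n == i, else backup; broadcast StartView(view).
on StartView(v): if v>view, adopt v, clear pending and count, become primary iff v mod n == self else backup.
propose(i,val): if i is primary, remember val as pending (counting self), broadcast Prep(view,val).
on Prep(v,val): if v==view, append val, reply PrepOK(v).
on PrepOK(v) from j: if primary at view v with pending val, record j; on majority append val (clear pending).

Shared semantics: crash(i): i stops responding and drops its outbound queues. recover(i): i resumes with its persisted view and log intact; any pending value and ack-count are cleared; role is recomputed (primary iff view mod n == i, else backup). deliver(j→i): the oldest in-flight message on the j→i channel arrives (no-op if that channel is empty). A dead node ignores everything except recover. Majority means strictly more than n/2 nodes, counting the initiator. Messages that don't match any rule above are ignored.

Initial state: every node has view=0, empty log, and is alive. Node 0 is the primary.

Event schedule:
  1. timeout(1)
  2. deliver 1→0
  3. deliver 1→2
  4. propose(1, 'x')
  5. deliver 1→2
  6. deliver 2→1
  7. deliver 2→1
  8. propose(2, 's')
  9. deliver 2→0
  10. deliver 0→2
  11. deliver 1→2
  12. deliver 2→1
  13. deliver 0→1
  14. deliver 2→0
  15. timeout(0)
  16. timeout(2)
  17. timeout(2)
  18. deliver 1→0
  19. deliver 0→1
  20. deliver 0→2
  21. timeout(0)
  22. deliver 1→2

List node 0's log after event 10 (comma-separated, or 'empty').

empty

1. timeout(1):  <1:prim v1 ->
2. deliver 1→0:  <0:back v1 ->
3. deliver 1→2:  <2:back v1 ->
4. propose(1,'x'):  nop
5. deliver 1→2:  <2:back v1 x>
6. deliver 2→1:  <1:prim v1 x>
7. deliver 2→1:  nop
8. propose(2,'s'):  nop
9. deliver 2→0:  nop
10. deliver 0→2:  nop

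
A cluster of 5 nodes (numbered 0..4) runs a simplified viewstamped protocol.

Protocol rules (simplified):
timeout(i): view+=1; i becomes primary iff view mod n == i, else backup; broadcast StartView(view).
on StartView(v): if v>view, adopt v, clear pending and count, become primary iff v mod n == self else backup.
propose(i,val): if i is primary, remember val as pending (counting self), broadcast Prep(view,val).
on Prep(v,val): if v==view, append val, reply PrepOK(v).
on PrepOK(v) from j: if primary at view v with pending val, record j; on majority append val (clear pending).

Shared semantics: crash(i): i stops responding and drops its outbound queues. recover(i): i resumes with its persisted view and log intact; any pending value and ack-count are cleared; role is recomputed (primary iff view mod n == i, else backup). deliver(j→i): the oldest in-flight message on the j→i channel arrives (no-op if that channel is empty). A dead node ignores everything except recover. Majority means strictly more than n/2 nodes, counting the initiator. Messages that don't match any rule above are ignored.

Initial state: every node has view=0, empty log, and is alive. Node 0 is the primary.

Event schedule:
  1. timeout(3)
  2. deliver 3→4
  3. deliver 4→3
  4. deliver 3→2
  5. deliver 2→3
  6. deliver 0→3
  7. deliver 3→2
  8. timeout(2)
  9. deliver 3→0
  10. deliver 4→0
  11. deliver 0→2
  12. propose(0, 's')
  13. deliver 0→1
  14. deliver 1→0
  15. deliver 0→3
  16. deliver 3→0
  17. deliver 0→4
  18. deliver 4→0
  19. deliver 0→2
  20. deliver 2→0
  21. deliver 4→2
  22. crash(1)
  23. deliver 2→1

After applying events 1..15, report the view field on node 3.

after 1 — timeout(3): n3:back/v1/[-]
after 2 — deliver 3→4: n4:back/v1/[-]
after 3 — deliver 4→3: ·
after 4 — deliver 3→2: n2:back/v1/[-]
after 5 — deliver 2→3: ·
after 6 — deliver 0→3: ·
after 7 — deliver 3→2: ·
after 8 — timeout(2): n2:prim/v2/[-]
after 9 — deliver 3→0: n0:back/v1/[-]
after 10 — deliver 4→0: ·
after 11 — deliver 0→2: ·
after 12 — propose(0,'s'): ·
after 13 — deliver 0→1: ·
after 14 — deliver 1→0: ·
after 15 — deliver 0→3: ·

1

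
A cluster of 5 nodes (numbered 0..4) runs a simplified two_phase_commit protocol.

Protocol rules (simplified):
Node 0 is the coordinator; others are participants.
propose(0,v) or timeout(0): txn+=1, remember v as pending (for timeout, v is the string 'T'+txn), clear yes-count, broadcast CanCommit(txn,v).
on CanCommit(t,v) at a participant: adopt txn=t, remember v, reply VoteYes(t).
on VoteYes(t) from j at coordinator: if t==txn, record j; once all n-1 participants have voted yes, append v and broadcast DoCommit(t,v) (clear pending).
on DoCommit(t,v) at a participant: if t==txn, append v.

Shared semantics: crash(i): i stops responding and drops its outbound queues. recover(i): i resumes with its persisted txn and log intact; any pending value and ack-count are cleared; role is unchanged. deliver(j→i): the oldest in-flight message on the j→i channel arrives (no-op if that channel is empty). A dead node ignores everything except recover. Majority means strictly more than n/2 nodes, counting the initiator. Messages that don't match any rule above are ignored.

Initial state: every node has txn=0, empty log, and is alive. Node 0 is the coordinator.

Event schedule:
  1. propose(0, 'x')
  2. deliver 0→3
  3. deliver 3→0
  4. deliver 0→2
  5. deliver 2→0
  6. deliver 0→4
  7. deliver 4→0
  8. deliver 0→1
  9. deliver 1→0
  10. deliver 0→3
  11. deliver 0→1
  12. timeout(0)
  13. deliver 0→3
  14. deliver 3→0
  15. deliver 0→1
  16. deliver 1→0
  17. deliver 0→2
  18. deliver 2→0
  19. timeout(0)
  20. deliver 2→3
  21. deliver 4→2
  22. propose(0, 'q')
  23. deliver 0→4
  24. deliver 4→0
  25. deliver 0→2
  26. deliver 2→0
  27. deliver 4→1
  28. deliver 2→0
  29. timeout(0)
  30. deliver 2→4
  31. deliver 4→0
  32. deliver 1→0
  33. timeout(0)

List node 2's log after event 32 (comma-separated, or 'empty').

e1 propose(0,'x'): 0[coor,t=1,-]
e2 deliver 0→3: 3[part,t=1,-]
e3 deliver 3→0: ·
e4 deliver 0→2: 2[part,t=1,-]
e5 deliver 2→0: ·
e6 deliver 0→4: 4[part,t=1,-]
e7 deliver 4→0: ·
e8 deliver 0→1: 1[part,t=1,-]
e9 deliver 1→0: 0[coor,t=1,x]
e10 deliver 0→3: 3[part,t=1,x]
e11 deliver 0→1: 1[part,t=1,x]
e12 timeout(0): 0[coor,t=2,x]
e13 deliver 0→3: 3[part,t=2,x]
e14 deliver 3→0: ·
e15 deliver 0→1: 1[part,t=2,x]
e16 deliver 1→0: ·
e17 deliver 0→2: 2[part,t=1,x]
e18 deliver 2→0: ·
e19 timeout(0): 0[coor,t=3,x]
e20 deliver 2→3: ·
e21 deliver 4→2: ·
e22 propose(0,'q'): 0[coor,t=4,x]
e23 deliver 0→4: 4[part,t=1,x]
e24 deliver 4→0: ·
e25 deliver 0→2: 2[part,t=2,x]
e26 deliver 2→0: ·
e27 deliver 4→1: ·
e28 deliver 2→0: ·
e29 timeout(0): 0[coor,t=5,x]
e30 deliver 2→4: ·
e31 deliver 4→0: ·
e32 deliver 1→0: ·

x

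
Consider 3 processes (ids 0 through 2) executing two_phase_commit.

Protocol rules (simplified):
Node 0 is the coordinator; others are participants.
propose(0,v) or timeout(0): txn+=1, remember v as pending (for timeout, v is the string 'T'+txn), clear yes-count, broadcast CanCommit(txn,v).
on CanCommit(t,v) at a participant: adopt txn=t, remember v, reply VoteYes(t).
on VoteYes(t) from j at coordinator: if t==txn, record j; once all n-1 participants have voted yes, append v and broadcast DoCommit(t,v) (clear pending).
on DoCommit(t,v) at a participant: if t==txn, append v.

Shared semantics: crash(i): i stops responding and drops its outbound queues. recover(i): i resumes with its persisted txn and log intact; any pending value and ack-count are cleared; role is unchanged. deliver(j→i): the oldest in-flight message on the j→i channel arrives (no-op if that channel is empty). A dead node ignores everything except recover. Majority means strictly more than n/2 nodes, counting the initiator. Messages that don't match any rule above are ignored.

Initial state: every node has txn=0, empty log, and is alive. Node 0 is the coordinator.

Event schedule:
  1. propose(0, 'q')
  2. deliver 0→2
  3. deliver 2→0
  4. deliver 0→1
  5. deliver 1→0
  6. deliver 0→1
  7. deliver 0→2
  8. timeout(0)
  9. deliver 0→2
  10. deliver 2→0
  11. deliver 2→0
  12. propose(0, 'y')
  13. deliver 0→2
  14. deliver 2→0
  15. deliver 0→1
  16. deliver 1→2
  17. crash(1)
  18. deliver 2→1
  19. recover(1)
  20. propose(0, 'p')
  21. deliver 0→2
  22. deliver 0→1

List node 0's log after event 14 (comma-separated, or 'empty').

q

after 1 — propose(0,'q'): n0:coor/t1/[-]
after 2 — deliver 0→2: n2:part/t1/[-]
after 3 — deliver 2→0: ·
after 4 — deliver 0→1: n1:part/t1/[-]
after 5 — deliver 1→0: n0:coor/t1/[q]
after 6 — deliver 0→1: n1:part/t1/[q]
after 7 — deliver 0→2: n2:part/t1/[q]
after 8 — timeout(0): n0:coor/t2/[q]
after 9 — deliver 0→2: n2:part/t2/[q]
after 10 — deliver 2→0: ·
after 11 — deliver 2→0: ·
after 12 — propose(0,'y'): n0:coor/t3/[q]
after 13 — deliver 0→2: n2:part/t3/[q]
after 14 — deliver 2→0: ·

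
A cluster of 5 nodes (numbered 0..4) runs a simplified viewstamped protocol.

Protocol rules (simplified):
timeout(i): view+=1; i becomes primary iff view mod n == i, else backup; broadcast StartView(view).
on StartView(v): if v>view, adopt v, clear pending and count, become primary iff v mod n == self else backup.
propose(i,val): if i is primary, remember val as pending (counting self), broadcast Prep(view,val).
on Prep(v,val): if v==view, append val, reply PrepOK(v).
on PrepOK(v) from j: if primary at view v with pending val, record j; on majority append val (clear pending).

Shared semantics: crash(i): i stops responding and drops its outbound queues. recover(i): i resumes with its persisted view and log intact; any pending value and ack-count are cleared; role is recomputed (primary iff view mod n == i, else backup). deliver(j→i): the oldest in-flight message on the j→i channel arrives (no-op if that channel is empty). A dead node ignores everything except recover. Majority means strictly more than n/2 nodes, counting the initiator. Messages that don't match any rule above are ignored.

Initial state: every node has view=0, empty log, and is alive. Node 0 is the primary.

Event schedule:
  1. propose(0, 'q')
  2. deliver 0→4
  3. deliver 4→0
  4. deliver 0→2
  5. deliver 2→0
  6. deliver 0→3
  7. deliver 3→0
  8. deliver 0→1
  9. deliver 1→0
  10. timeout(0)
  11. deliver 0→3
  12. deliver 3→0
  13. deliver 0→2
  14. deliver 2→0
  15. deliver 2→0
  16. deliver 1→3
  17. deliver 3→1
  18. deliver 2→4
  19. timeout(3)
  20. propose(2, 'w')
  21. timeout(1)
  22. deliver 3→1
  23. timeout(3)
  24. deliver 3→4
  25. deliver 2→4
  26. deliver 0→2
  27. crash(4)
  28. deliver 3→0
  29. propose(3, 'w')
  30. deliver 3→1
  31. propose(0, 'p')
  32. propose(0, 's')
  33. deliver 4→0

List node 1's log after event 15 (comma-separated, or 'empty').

q

1. propose(0,'q'):  nop
2. deliver 0→4:  <4:back v0 q>
3. deliver 4→0:  nop
4. deliver 0→2:  <2:back v0 q>
5. deliver 2→0:  <0:prim v0 q>
6. deliver 0→3:  <3:back v0 q>
7. deliver 3→0:  nop
8. deliver 0→1:  <1:back v0 q>
9. deliver 1→0:  nop
10. timeout(0):  <0:back v1 q>
11. deliver 0→3:  <3:back v1 q>
12. deliver 3→0:  nop
13. deliver 0→2:  <2:back v1 q>
14. deliver 2→0:  nop
15. deliver 2→0:  nop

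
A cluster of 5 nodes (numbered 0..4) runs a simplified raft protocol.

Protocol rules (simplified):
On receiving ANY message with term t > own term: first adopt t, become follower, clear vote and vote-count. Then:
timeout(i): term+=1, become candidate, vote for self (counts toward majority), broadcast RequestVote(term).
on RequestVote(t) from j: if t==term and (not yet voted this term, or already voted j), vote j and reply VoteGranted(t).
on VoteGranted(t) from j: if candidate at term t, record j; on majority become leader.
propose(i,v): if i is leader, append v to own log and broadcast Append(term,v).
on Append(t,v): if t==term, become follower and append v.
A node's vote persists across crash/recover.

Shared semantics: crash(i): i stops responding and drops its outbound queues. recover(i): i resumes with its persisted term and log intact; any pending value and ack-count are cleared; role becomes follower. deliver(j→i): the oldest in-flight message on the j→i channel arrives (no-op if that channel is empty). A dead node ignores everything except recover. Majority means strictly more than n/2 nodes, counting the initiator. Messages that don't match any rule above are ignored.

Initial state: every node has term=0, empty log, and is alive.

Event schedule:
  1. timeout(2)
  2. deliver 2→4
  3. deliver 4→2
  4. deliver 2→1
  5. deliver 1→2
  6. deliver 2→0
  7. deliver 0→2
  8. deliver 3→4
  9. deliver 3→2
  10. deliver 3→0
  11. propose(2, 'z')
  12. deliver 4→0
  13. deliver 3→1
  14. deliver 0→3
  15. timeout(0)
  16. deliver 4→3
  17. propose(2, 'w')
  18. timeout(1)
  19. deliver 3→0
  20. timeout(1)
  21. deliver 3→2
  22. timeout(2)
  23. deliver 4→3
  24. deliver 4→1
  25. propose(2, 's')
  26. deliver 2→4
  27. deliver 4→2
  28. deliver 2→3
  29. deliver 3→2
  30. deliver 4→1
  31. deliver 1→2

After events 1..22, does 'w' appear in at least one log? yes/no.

yes

after 1 — timeout(2): n2:cand/t1/[-]
after 2 — deliver 2→4: n4:foll/t1/[-]
after 3 — deliver 4→2: ·
after 4 — deliver 2→1: n1:foll/t1/[-]
after 5 — deliver 1→2: n2:lead/t1/[-]
after 6 — deliver 2→0: n0:foll/t1/[-]
after 7 — deliver 0→2: ·
after 8 — deliver 3→4: ·
after 9 — deliver 3→2: ·
after 10 — deliver 3→0: ·
after 11 — propose(2,'z'): n2:lead/t1/[z]
after 12 — deliver 4→0: ·
after 13 — deliver 3→1: ·
after 14 — deliver 0→3: ·
after 15 — timeout(0): n0:cand/t2/[-]
after 16 — deliver 4→3: ·
after 17 — propose(2,'w'): n2:lead/t1/[z,w]
after 18 — timeout(1): n1:cand/t2/[-]
after 19 — deliver 3→0: ·
after 20 — timeout(1): n1:cand/t3/[-]
after 21 — deliver 3→2: ·
after 22 — timeout(2): n2:cand/t2/[z,w]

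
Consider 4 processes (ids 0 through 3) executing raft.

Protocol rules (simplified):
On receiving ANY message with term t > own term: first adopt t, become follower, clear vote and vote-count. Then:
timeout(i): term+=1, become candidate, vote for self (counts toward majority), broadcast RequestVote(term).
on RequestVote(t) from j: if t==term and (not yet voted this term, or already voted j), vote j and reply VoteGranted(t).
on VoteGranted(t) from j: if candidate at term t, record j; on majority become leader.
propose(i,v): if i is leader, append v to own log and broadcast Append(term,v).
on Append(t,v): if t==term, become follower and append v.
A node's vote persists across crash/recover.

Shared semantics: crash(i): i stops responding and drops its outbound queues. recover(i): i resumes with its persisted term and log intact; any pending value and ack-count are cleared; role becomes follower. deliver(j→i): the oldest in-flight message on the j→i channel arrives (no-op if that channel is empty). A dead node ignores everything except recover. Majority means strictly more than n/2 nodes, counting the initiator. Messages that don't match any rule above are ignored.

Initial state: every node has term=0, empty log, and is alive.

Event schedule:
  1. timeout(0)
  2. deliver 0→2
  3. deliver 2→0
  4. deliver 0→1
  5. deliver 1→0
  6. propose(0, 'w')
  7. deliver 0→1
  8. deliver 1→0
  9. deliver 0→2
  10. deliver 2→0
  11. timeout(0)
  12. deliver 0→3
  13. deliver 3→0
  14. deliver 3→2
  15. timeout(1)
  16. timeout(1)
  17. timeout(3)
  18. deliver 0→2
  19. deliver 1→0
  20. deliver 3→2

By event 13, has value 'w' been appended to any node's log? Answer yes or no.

[1] timeout(0) → N0(cand t1 [-])
[2] deliver 0→2 → N2(foll t1 [-])
[3] deliver 2→0 → ∅
[4] deliver 0→1 → N1(foll t1 [-])
[5] deliver 1→0 → N0(lead t1 [-])
[6] propose(0,'w') → N0(lead t1 [w])
[7] deliver 0→1 → N1(foll t1 [w])
[8] deliver 1→0 → ∅
[9] deliver 0→2 → N2(foll t1 [w])
[10] deliver 2→0 → ∅
[11] timeout(0) → N0(cand t2 [w])
[12] deliver 0→3 → N3(foll t1 [-])
[13] deliver 3→0 → ∅

yes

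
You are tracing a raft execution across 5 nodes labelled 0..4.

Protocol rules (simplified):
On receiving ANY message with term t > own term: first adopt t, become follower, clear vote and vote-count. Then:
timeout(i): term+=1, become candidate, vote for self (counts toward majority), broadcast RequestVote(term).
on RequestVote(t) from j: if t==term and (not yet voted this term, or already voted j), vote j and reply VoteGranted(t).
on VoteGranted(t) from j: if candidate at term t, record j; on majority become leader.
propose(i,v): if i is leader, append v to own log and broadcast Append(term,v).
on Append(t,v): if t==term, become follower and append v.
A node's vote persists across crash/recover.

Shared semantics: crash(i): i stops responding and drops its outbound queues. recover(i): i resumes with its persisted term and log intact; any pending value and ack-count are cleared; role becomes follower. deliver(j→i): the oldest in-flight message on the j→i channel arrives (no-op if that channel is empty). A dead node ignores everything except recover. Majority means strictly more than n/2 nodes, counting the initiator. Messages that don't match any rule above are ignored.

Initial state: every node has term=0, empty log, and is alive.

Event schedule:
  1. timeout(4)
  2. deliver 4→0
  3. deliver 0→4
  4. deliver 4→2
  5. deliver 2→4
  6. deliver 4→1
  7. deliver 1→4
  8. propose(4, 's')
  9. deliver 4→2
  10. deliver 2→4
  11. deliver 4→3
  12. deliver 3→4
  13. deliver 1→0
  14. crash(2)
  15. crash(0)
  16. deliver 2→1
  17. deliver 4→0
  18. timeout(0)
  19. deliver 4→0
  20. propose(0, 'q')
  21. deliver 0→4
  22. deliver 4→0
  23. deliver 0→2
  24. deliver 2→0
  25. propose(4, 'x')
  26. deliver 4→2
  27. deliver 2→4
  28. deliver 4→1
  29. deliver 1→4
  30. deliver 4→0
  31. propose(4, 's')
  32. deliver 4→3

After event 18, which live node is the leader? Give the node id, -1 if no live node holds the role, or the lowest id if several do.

[1] timeout(4) → N4(cand t1 [-])
[2] deliver 4→0 → N0(foll t1 [-])
[3] deliver 0→4 → ∅
[4] deliver 4→2 → N2(foll t1 [-])
[5] deliver 2→4 → N4(lead t1 [-])
[6] deliver 4→1 → N1(foll t1 [-])
[7] deliver 1→4 → ∅
[8] propose(4,'s') → N4(lead t1 [s])
[9] deliver 4→2 → N2(foll t1 [s])
[10] deliver 2→4 → ∅
[11] deliver 4→3 → N3(foll t1 [-])
[12] deliver 3→4 → ∅
[13] deliver 1→0 → ∅
[14] crash(2) → N2(✗foll t1 [s])
[15] crash(0) → N0(✗foll t1 [-])
[16] deliver 2→1 → ∅
[17] deliver 4→0 → ∅
[18] timeout(0) → ∅

4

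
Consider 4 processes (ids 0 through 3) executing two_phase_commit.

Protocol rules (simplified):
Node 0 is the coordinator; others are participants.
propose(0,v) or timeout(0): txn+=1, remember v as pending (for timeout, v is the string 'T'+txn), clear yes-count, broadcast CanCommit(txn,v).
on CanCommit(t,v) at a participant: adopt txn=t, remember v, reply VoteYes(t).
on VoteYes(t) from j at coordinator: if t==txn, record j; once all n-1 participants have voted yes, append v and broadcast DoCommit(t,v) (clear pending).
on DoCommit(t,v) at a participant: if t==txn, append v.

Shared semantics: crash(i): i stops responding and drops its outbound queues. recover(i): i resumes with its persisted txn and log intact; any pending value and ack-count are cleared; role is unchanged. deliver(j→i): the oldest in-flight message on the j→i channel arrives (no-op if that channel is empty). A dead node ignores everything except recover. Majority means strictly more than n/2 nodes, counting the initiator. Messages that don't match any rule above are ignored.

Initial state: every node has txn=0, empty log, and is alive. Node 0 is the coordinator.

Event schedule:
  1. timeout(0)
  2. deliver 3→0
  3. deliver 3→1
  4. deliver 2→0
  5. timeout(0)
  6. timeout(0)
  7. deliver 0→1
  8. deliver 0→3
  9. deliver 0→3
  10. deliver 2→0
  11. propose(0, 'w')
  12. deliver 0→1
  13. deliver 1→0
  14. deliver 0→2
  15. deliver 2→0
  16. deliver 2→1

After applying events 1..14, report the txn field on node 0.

4

[1] timeout(0) → N0(coor t1 [-])
[2] deliver 3→0 → ∅
[3] deliver 3→1 → ∅
[4] deliver 2→0 → ∅
[5] timeout(0) → N0(coor t2 [-])
[6] timeout(0) → N0(coor t3 [-])
[7] deliver 0→1 → N1(part t1 [-])
[8] deliver 0→3 → N3(part t1 [-])
[9] deliver 0→3 → N3(part t2 [-])
[10] deliver 2→0 → ∅
[11] propose(0,'w') → N0(coor t4 [-])
[12] deliver 0→1 → N1(part t2 [-])
[13] deliver 1→0 → ∅
[14] deliver 0→2 → N2(part t1 [-])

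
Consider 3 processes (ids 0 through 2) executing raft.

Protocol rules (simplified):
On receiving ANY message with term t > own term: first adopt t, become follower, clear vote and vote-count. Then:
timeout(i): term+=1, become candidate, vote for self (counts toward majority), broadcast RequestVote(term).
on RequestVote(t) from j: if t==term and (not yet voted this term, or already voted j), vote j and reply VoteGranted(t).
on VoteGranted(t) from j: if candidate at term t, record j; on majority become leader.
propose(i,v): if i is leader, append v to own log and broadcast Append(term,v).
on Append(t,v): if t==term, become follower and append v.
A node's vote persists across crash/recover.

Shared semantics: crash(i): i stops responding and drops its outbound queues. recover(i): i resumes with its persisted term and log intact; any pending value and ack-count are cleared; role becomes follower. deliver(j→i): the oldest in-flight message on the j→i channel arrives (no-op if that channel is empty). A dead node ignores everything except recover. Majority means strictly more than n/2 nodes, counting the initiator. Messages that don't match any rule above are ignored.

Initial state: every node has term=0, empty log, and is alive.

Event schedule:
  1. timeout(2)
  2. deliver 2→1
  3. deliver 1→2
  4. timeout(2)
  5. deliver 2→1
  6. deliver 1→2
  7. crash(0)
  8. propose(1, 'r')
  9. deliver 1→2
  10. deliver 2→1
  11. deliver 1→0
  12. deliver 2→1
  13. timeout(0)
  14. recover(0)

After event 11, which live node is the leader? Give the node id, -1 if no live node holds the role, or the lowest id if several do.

2

1. timeout(2):  <2:cand t1 ->
2. deliver 2→1:  <1:foll t1 ->
3. deliver 1→2:  <2:lead t1 ->
4. timeout(2):  <2:cand t2 ->
5. deliver 2→1:  <1:foll t2 ->
6. deliver 1→2:  <2:lead t2 ->
7. crash(0):  <0:✗foll t0 ->
8. propose(1,'r'):  nop
9. deliver 1→2:  nop
10. deliver 2→1:  nop
11. deliver 1→0:  nop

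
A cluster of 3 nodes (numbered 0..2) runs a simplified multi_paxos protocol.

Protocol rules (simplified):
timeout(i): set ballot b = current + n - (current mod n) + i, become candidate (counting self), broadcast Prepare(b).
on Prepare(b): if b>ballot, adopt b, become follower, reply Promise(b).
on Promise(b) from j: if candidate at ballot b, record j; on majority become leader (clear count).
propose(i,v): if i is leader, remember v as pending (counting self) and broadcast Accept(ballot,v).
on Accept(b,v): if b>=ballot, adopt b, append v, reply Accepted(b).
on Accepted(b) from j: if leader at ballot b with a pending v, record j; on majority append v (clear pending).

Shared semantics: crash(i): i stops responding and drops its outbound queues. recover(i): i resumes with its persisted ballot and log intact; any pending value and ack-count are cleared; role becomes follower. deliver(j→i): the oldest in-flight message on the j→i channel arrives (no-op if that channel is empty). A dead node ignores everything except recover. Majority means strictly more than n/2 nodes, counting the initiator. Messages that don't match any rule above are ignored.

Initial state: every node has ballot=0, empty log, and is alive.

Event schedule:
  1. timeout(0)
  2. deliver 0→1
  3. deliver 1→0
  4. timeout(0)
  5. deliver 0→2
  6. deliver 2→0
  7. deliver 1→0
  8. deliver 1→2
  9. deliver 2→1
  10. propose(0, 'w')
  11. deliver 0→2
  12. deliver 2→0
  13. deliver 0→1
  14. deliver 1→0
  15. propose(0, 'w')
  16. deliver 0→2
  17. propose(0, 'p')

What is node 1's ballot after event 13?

after 1 — timeout(0): n0:cand/b3/[-]
after 2 — deliver 0→1: n1:foll/b3/[-]
after 3 — deliver 1→0: n0:lead/b3/[-]
after 4 — timeout(0): n0:cand/b6/[-]
after 5 — deliver 0→2: n2:foll/b3/[-]
after 6 — deliver 2→0: ·
after 7 — deliver 1→0: ·
after 8 — deliver 1→2: ·
after 9 — deliver 2→1: ·
after 10 — propose(0,'w'): ·
after 11 — deliver 0→2: n2:foll/b6/[-]
after 12 — deliver 2→0: n0:lead/b6/[-]
after 13 — deliver 0→1: n1:foll/b6/[-]

6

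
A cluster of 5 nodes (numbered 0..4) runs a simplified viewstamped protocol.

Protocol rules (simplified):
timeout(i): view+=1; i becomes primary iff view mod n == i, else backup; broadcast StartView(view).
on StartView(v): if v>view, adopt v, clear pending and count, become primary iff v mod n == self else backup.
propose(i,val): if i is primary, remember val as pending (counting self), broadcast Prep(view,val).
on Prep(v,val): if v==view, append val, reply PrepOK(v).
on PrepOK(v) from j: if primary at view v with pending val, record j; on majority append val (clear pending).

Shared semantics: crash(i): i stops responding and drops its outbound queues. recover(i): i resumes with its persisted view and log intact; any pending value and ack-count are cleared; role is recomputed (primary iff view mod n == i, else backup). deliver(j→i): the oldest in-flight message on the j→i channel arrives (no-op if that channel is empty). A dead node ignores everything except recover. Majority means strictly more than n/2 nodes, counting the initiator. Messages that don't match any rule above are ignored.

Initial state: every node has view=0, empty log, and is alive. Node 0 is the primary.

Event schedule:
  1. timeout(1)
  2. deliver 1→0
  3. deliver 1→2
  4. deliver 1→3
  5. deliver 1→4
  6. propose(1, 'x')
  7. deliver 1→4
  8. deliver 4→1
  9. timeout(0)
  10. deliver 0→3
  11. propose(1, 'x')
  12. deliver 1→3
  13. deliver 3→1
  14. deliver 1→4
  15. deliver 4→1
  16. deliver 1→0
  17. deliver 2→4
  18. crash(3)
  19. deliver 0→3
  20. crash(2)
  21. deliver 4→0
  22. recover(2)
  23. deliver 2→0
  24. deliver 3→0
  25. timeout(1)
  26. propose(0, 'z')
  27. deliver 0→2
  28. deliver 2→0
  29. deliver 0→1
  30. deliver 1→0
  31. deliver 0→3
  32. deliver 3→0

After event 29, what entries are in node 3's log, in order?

empty

[1] timeout(1) → N1(prim v1 [-])
[2] deliver 1→0 → N0(back v1 [-])
[3] deliver 1→2 → N2(back v1 [-])
[4] deliver 1→3 → N3(back v1 [-])
[5] deliver 1→4 → N4(back v1 [-])
[6] propose(1,'x') → ∅
[7] deliver 1→4 → N4(back v1 [x])
[8] deliver 4→1 → ∅
[9] timeout(0) → N0(back v2 [-])
[10] deliver 0→3 → N3(back v2 [-])
[11] propose(1,'x') → ∅
[12] deliver 1→3 → ∅
[13] deliver 3→1 → ∅
[14] deliver 1→4 → N4(back v1 [x,x])
[15] deliver 4→1 → ∅
[16] deliver 1→0 → ∅
[17] deliver 2→4 → ∅
[18] crash(3) → N3(✗back v2 [-])
[19] deliver 0→3 → ∅
[20] crash(2) → N2(✗back v1 [-])
[21] deliver 4→0 → ∅
[22] recover(2) → N2(back v1 [-])
[23] deliver 2→0 → ∅
[24] deliver 3→0 → ∅
[25] timeout(1) → N1(back v2 [-])
[26] propose(0,'z') → ∅
[27] deliver 0→2 → N2(prim v2 [-])
[28] deliver 2→0 → ∅
[29] deliver 0→1 → ∅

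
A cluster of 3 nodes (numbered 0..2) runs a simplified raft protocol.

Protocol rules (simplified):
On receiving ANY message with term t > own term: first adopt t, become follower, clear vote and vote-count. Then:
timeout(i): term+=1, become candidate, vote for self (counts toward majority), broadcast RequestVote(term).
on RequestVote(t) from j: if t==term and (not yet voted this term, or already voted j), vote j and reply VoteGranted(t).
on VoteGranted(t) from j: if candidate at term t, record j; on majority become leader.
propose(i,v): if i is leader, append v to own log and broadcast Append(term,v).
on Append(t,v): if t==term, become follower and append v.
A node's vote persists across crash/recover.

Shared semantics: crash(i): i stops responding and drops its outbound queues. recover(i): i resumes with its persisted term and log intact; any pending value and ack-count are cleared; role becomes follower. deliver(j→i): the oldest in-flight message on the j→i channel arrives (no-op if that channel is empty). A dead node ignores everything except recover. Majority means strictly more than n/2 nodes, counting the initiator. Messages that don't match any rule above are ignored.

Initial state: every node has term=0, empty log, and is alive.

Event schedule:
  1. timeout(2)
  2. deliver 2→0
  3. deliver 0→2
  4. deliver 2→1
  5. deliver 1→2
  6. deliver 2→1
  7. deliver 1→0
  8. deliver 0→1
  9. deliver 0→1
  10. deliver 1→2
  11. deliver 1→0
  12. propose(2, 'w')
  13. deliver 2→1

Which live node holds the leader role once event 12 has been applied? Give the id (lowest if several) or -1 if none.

[1] timeout(2) → N2(cand t1 [-])
[2] deliver 2→0 → N0(foll t1 [-])
[3] deliver 0→2 → N2(lead t1 [-])
[4] deliver 2→1 → N1(foll t1 [-])
[5] deliver 1→2 → ∅
[6] deliver 2→1 → ∅
[7] deliver 1→0 → ∅
[8] deliver 0→1 → ∅
[9] deliver 0→1 → ∅
[10] deliver 1→2 → ∅
[11] deliver 1→0 → ∅
[12] propose(2,'w') → N2(lead t1 [w])

2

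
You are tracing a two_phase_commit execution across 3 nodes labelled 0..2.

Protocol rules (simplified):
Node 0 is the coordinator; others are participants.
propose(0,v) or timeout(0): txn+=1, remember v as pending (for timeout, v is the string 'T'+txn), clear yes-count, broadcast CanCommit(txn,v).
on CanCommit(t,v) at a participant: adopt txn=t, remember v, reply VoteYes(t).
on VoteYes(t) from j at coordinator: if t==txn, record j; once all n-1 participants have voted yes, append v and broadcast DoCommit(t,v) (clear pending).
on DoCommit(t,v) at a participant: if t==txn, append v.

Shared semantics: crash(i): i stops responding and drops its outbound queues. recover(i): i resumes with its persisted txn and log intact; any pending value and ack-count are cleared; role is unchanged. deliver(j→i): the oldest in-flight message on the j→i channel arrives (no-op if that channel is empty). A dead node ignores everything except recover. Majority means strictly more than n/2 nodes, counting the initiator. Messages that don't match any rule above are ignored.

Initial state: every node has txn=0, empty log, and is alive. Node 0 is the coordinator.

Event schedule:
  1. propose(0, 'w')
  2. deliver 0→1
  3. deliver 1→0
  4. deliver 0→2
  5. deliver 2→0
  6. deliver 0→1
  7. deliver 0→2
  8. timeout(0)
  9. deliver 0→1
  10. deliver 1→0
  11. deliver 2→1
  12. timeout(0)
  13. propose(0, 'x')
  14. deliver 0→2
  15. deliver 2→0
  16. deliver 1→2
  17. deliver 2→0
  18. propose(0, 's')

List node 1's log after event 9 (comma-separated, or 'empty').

w

step 1 propose(0,'w'): 0={coor,t=1,log=-}
step 2 deliver 0→1: 1={part,t=1,log=-}
step 3 deliver 1→0: —
step 4 deliver 0→2: 2={part,t=1,log=-}
step 5 deliver 2→0: 0={coor,t=1,log=w}
step 6 deliver 0→1: 1={part,t=1,log=w}
step 7 deliver 0→2: 2={part,t=1,log=w}
step 8 timeout(0): 0={coor,t=2,log=w}
step 9 deliver 0→1: 1={part,t=2,log=w}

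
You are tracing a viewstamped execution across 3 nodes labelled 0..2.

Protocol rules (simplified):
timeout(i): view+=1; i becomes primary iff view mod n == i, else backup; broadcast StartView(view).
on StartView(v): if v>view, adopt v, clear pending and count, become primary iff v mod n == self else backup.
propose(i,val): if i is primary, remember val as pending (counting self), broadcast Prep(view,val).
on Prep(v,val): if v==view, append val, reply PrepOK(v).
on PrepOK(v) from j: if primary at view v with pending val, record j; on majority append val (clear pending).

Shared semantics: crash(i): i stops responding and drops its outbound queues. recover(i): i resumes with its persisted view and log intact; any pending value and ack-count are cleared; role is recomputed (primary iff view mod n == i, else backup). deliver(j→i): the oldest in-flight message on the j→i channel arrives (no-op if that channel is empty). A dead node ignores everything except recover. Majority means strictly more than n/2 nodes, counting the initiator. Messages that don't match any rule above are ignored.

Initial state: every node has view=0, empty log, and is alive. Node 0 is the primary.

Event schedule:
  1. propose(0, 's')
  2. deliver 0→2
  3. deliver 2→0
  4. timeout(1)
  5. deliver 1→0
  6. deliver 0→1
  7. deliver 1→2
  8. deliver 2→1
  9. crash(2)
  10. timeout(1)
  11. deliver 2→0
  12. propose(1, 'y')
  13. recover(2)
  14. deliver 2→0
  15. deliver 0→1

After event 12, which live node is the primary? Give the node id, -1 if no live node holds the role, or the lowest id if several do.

-1

step 1 propose(0,'s'): —
step 2 deliver 0→2: 2={back,v=0,log=s}
step 3 deliver 2→0: 0={prim,v=0,log=s}
step 4 timeout(1): 1={prim,v=1,log=-}
step 5 deliver 1→0: 0={back,v=1,log=s}
step 6 deliver 0→1: —
step 7 deliver 1→2: 2={back,v=1,log=s}
step 8 deliver 2→1: —
step 9 crash(2): 2={✗back,v=1,log=s}
step 10 timeout(1): 1={back,v=2,log=-}
step 11 deliver 2→0: —
step 12 propose(1,'y'): —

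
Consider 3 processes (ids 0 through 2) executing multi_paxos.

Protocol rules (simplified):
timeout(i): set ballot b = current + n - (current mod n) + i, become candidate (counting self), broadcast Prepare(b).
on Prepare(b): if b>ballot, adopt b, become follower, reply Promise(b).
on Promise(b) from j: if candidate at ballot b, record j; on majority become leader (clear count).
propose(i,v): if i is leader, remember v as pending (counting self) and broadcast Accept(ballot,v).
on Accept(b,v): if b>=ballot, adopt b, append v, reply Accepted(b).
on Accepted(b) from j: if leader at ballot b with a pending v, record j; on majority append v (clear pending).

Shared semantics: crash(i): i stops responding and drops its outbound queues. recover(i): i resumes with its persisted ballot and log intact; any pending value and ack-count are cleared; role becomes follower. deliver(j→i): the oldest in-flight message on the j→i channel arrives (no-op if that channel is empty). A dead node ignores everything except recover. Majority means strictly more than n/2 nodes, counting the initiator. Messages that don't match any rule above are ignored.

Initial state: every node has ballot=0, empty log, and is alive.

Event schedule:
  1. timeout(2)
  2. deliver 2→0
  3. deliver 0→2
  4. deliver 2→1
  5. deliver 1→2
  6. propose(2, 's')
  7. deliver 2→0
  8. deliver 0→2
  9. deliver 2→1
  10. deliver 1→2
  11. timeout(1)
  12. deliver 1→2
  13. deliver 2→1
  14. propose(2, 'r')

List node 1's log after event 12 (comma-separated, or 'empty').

s

1. timeout(2):  <2:cand b5 ->
2. deliver 2→0:  <0:foll b5 ->
3. deliver 0→2:  <2:lead b5 ->
4. deliver 2→1:  <1:foll b5 ->
5. deliver 1→2:  nop
6. propose(2,'s'):  nop
7. deliver 2→0:  <0:foll b5 s>
8. deliver 0→2:  <2:lead b5 s>
9. deliver 2→1:  <1:foll b5 s>
10. deliver 1→2:  nop
11. timeout(1):  <1:cand b7 s>
12. deliver 1→2:  <2:foll b7 s>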